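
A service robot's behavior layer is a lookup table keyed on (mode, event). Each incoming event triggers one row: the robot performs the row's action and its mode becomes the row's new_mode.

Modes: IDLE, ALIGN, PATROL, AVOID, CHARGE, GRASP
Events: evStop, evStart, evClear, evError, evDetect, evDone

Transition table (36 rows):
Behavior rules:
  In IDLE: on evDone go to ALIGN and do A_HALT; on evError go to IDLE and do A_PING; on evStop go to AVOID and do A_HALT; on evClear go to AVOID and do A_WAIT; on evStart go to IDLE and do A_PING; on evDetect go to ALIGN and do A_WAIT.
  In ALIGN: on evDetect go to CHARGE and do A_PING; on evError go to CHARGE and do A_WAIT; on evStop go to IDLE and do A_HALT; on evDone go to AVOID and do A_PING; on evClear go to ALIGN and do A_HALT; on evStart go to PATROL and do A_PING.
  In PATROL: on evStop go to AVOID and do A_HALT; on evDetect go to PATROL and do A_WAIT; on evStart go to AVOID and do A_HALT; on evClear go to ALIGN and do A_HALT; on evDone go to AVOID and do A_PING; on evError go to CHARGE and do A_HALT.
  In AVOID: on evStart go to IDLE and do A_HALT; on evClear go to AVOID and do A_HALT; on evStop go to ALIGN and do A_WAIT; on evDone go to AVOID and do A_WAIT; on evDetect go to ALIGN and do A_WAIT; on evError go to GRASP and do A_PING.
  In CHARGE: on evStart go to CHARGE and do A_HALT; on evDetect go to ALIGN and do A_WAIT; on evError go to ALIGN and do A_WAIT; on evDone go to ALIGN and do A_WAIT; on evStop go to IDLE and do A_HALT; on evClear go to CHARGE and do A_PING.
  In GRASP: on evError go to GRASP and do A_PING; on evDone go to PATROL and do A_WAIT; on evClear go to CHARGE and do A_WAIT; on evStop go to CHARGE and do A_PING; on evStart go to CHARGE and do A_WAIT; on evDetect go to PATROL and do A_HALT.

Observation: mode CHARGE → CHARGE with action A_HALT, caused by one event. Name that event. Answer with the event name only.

try evStop: (CHARGE, evStop) → (IDLE, A_HALT)
try evStart: (CHARGE, evStart) → (CHARGE, A_HALT)  ← matches
try evClear: (CHARGE, evClear) → (CHARGE, A_PING)
try evError: (CHARGE, evError) → (ALIGN, A_WAIT)
try evDetect: (CHARGE, evDetect) → (ALIGN, A_WAIT)
try evDone: (CHARGE, evDone) → (ALIGN, A_WAIT)

evStart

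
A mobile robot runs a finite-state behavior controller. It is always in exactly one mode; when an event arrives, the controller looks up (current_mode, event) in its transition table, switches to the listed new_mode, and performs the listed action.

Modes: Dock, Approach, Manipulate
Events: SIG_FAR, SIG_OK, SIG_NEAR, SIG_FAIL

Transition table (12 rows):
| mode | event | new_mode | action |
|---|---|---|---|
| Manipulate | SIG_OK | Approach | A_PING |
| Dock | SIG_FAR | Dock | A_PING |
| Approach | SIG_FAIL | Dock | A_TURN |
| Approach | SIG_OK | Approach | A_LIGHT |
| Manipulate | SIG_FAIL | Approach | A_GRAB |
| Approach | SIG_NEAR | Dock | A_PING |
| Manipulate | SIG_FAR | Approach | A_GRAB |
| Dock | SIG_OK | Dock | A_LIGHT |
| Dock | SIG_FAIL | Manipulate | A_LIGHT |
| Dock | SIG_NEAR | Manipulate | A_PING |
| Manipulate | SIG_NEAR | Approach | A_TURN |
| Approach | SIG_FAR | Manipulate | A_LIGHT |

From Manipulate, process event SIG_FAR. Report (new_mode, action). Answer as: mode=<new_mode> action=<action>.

current mode = Manipulate; filter table to that mode:
  (Manipulate, SIG_OK) → (Approach, A_PING)
  (Manipulate, SIG_FAIL) → (Approach, A_GRAB)
  (Manipulate, SIG_FAR) → (Approach, A_GRAB)  ← event matches
  (Manipulate, SIG_NEAR) → (Approach, A_TURN)
event = SIG_FAR selects (Approach, A_GRAB)

mode=Approach action=A_GRAB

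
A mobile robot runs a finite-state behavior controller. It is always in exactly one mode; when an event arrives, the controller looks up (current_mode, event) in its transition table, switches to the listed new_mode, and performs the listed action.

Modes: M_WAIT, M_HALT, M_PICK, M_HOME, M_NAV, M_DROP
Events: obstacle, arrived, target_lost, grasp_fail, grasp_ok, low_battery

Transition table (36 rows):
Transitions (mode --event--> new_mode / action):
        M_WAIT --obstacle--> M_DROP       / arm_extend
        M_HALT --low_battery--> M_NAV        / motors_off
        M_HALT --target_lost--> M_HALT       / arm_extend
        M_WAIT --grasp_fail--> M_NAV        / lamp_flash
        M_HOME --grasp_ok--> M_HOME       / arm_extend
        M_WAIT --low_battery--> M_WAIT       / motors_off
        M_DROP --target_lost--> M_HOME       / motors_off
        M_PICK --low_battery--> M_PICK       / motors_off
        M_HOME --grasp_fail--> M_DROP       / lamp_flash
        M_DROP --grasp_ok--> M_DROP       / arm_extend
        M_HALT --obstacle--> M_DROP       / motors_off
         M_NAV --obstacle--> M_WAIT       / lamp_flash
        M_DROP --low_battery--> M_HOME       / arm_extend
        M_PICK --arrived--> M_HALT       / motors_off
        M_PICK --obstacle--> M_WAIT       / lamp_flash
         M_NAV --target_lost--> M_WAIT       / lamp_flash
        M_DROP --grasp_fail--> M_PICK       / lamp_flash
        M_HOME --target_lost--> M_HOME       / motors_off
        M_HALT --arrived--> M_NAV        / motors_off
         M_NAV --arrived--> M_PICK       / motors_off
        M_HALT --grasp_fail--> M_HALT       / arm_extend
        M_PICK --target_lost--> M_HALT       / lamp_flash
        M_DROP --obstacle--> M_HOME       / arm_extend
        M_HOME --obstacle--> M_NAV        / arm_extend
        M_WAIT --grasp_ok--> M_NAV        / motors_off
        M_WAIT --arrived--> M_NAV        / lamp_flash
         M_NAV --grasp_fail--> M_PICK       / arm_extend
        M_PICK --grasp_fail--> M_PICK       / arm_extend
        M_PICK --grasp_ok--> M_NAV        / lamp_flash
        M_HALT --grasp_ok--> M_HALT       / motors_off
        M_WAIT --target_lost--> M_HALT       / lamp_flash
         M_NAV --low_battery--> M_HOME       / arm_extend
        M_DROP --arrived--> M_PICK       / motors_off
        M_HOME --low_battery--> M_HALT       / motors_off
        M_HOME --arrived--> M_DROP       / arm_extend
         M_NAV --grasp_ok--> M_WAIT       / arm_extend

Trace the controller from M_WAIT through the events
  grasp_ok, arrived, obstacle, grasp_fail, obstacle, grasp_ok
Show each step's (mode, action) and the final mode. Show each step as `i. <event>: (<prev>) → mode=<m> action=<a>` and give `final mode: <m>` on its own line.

1. grasp_ok: (M_WAIT) → mode=M_NAV action=motors_off
2. arrived: (M_NAV) → mode=M_PICK action=motors_off
3. obstacle: (M_PICK) → mode=M_WAIT action=lamp_flash
4. grasp_fail: (M_WAIT) → mode=M_NAV action=lamp_flash
5. obstacle: (M_NAV) → mode=M_WAIT action=lamp_flash
6. grasp_ok: (M_WAIT) → mode=M_NAV action=motors_off

final mode: M_NAV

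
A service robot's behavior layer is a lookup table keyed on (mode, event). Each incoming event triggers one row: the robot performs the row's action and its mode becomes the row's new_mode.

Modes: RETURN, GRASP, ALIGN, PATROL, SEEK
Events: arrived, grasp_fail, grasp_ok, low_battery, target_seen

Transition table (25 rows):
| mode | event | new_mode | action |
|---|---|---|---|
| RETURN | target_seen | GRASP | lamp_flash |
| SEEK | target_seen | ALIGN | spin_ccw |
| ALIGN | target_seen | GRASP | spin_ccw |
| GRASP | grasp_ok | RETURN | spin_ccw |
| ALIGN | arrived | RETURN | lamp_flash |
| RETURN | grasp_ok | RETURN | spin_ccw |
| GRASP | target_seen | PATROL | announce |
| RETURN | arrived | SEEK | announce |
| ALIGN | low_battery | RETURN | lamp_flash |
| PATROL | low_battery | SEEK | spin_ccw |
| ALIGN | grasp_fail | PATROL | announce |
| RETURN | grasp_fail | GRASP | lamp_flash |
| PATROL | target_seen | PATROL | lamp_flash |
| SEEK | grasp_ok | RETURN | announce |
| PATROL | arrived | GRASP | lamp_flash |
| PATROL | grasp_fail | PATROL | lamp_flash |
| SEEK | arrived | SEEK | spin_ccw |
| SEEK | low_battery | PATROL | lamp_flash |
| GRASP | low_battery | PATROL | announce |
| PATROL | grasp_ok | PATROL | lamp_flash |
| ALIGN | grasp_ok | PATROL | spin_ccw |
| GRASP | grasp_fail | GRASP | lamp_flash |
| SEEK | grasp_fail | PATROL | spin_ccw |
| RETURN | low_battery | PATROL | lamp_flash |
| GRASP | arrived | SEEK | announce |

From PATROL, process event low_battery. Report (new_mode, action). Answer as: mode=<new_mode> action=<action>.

mode=SEEK action=spin_ccw

current mode = PATROL; filter table to that mode:
  (PATROL, low_battery) → (SEEK, spin_ccw)  ← event matches
  (PATROL, target_seen) → (PATROL, lamp_flash)
  (PATROL, arrived) → (GRASP, lamp_flash)
  (PATROL, grasp_fail) → (PATROL, lamp_flash)
  (PATROL, grasp_ok) → (PATROL, lamp_flash)
event = low_battery selects (SEEK, spin_ccw)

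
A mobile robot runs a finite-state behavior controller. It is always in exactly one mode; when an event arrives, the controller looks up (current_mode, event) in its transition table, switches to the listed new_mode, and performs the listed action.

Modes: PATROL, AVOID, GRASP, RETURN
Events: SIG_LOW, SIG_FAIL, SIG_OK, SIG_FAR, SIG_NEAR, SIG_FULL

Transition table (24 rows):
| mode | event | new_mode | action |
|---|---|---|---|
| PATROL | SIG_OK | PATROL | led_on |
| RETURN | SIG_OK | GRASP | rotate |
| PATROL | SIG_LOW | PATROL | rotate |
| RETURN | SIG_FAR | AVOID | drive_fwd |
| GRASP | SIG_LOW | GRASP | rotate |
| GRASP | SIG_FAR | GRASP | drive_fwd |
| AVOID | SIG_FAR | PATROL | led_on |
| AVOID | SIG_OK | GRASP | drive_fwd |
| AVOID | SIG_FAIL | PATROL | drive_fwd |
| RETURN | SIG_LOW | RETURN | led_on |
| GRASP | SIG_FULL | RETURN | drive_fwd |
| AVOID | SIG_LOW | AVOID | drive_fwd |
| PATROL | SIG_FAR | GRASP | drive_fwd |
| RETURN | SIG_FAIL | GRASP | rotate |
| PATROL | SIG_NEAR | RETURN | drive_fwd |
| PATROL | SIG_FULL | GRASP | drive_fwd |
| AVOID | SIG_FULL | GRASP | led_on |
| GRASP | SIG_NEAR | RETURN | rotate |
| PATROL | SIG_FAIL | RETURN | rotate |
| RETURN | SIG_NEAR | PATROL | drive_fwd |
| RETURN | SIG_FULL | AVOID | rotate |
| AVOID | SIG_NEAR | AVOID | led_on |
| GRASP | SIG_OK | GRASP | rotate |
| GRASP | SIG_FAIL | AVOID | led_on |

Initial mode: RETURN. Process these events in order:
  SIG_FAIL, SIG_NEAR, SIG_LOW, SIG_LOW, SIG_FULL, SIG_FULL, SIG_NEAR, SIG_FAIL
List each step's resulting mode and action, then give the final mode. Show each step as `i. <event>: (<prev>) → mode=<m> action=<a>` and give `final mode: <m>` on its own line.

final mode: GRASP

1. SIG_FAIL: (RETURN) → mode=GRASP action=rotate
2. SIG_NEAR: (GRASP) → mode=RETURN action=rotate
3. SIG_LOW: (RETURN) → mode=RETURN action=led_on
4. SIG_LOW: (RETURN) → mode=RETURN action=led_on
5. SIG_FULL: (RETURN) → mode=AVOID action=rotate
6. SIG_FULL: (AVOID) → mode=GRASP action=led_on
7. SIG_NEAR: (GRASP) → mode=RETURN action=rotate
8. SIG_FAIL: (RETURN) → mode=GRASP action=rotate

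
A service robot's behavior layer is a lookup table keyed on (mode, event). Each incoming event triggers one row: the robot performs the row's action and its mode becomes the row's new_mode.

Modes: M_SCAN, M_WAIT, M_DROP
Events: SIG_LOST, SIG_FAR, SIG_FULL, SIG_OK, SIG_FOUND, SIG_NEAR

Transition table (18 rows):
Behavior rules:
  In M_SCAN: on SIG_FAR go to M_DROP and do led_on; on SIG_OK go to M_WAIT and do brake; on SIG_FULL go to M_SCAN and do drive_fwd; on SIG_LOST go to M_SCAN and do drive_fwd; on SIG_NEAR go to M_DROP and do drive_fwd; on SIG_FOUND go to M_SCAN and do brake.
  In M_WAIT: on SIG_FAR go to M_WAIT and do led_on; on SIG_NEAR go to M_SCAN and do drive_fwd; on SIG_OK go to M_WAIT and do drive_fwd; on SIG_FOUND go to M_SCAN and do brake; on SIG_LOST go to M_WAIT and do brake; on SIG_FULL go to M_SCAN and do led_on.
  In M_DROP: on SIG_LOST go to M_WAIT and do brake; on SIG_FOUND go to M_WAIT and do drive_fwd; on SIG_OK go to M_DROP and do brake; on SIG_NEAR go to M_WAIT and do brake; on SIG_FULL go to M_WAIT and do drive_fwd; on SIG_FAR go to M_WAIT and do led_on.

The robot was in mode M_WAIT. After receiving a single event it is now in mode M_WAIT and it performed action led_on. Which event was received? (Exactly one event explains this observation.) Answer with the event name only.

try SIG_LOST: (M_WAIT, SIG_LOST) → (M_WAIT, brake)
try SIG_FAR: (M_WAIT, SIG_FAR) → (M_WAIT, led_on)  ← matches
try SIG_FULL: (M_WAIT, SIG_FULL) → (M_SCAN, led_on)
try SIG_OK: (M_WAIT, SIG_OK) → (M_WAIT, drive_fwd)
try SIG_FOUND: (M_WAIT, SIG_FOUND) → (M_SCAN, brake)
try SIG_NEAR: (M_WAIT, SIG_NEAR) → (M_SCAN, drive_fwd)

SIG_FAR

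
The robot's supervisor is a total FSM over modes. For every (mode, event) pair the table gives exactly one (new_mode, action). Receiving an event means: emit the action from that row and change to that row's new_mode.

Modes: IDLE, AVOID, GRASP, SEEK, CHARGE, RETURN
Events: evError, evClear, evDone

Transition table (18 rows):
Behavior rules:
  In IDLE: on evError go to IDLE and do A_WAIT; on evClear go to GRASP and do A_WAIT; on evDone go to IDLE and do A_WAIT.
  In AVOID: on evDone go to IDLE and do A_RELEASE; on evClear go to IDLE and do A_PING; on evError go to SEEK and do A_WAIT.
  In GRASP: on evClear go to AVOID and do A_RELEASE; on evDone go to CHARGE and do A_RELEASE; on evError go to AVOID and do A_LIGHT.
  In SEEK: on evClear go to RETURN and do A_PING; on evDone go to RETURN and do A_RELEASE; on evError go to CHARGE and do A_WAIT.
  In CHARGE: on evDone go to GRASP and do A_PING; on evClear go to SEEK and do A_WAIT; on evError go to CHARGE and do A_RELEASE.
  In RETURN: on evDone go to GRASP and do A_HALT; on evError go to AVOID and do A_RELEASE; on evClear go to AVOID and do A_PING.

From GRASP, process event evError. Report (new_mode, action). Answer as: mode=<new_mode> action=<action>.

current mode = GRASP; filter table to that mode:
  (GRASP, evClear) → (AVOID, A_RELEASE)
  (GRASP, evDone) → (CHARGE, A_RELEASE)
  (GRASP, evError) → (AVOID, A_LIGHT)  ← event matches
event = evError selects (AVOID, A_LIGHT)

mode=AVOID action=A_LIGHT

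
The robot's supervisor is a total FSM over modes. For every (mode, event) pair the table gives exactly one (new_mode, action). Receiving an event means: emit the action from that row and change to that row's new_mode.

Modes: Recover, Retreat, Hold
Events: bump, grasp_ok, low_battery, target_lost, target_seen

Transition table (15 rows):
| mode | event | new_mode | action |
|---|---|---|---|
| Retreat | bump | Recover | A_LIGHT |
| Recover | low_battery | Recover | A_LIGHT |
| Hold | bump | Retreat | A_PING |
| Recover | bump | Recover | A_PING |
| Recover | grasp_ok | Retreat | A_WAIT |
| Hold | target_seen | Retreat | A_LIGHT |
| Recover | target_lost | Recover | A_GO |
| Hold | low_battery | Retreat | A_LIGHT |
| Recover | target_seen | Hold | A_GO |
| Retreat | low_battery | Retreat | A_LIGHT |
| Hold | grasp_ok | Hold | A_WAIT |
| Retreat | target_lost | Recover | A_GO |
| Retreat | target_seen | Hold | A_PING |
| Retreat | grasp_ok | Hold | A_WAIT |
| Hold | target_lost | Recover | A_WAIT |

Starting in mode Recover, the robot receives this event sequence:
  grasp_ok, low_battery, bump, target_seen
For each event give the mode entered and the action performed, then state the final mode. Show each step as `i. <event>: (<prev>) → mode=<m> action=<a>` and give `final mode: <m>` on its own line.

1. grasp_ok: (Recover) → mode=Retreat action=A_WAIT
2. low_battery: (Retreat) → mode=Retreat action=A_LIGHT
3. bump: (Retreat) → mode=Recover action=A_LIGHT
4. target_seen: (Recover) → mode=Hold action=A_GO

final mode: Hold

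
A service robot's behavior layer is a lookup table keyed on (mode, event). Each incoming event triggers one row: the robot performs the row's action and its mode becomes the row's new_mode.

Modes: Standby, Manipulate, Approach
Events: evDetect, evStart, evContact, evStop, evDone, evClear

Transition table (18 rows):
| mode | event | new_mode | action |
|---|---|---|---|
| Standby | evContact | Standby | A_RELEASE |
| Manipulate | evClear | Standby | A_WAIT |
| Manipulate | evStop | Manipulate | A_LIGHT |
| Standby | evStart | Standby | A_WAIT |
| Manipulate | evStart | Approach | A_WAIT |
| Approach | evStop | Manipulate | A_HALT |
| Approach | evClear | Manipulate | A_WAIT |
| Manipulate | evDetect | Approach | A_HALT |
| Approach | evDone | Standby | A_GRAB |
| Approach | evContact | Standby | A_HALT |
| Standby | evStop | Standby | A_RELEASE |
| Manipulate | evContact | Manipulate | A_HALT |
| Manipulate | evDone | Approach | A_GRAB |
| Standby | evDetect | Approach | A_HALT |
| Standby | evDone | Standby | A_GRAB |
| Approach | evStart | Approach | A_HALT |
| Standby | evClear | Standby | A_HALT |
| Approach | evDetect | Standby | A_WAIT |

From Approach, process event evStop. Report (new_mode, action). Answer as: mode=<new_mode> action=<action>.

current mode = Approach; filter table to that mode:
  (Approach, evStop) → (Manipulate, A_HALT)  ← event matches
  (Approach, evClear) → (Manipulate, A_WAIT)
  (Approach, evDone) → (Standby, A_GRAB)
  (Approach, evContact) → (Standby, A_HALT)
  (Approach, evStart) → (Approach, A_HALT)
  (Approach, evDetect) → (Standby, A_WAIT)
event = evStop selects (Manipulate, A_HALT)

mode=Manipulate action=A_HALT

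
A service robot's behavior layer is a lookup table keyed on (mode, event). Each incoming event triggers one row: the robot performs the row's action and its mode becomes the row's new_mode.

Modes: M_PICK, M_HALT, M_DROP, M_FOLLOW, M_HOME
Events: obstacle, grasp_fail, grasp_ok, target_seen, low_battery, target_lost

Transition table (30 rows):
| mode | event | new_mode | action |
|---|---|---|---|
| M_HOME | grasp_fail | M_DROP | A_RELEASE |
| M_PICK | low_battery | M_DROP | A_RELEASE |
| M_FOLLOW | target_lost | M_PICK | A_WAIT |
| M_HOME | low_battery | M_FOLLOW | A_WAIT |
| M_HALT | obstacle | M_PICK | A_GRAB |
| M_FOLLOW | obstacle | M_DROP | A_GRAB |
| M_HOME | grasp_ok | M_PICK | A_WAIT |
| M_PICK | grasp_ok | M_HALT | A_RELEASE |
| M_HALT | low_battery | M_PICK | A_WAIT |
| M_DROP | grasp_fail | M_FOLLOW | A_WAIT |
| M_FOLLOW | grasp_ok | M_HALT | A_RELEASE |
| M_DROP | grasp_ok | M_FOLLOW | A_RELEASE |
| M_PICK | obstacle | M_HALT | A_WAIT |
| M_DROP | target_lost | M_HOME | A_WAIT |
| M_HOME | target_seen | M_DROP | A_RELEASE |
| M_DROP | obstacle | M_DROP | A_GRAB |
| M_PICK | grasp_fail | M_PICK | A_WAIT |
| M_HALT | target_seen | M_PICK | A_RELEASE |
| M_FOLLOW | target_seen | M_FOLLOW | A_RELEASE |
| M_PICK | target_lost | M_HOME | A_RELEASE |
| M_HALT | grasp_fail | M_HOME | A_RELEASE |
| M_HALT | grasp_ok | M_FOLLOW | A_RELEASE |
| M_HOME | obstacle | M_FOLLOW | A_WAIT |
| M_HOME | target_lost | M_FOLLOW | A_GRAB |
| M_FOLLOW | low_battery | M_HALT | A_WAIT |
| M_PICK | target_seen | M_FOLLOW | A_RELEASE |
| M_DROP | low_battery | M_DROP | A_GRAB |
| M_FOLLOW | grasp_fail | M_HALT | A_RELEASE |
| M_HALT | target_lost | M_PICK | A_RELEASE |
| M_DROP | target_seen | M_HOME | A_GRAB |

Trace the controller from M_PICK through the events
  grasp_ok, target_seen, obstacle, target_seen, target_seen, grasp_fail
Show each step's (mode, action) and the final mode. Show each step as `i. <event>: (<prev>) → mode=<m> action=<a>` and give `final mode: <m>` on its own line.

final mode: M_HALT

1. grasp_ok: (M_PICK) → mode=M_HALT action=A_RELEASE
2. target_seen: (M_HALT) → mode=M_PICK action=A_RELEASE
3. obstacle: (M_PICK) → mode=M_HALT action=A_WAIT
4. target_seen: (M_HALT) → mode=M_PICK action=A_RELEASE
5. target_seen: (M_PICK) → mode=M_FOLLOW action=A_RELEASE
6. grasp_fail: (M_FOLLOW) → mode=M_HALT action=A_RELEASE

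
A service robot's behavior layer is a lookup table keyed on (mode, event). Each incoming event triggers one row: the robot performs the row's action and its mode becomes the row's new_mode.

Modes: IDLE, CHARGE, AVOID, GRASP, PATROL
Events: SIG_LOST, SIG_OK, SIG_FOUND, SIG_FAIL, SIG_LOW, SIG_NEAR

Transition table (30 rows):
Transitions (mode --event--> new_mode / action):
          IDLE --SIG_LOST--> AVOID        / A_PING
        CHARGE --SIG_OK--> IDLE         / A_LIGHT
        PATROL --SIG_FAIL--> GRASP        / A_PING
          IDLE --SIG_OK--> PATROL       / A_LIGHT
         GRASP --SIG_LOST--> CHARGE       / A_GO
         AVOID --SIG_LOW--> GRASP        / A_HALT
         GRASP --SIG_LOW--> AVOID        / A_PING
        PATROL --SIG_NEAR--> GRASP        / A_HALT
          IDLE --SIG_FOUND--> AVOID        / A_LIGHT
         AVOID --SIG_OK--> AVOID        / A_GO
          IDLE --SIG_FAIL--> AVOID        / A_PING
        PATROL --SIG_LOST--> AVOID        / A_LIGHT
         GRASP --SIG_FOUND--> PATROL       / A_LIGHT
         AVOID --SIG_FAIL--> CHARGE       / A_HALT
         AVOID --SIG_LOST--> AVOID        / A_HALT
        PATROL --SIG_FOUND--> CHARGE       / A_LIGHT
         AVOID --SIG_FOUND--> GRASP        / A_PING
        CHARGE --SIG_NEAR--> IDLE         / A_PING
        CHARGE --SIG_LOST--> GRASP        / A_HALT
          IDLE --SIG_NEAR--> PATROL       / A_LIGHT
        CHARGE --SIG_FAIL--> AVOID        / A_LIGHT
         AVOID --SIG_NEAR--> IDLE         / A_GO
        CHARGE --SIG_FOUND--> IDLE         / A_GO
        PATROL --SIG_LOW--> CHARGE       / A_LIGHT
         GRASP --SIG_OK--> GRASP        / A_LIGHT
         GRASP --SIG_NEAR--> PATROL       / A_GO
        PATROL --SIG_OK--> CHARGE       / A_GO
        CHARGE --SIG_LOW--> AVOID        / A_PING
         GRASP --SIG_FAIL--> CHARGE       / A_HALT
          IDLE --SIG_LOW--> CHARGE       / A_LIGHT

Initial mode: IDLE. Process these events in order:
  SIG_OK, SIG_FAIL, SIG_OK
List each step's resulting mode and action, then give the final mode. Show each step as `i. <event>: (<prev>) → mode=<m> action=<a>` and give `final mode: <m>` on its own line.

1. SIG_OK: (IDLE) → mode=PATROL action=A_LIGHT
2. SIG_FAIL: (PATROL) → mode=GRASP action=A_PING
3. SIG_OK: (GRASP) → mode=GRASP action=A_LIGHT

final mode: GRASP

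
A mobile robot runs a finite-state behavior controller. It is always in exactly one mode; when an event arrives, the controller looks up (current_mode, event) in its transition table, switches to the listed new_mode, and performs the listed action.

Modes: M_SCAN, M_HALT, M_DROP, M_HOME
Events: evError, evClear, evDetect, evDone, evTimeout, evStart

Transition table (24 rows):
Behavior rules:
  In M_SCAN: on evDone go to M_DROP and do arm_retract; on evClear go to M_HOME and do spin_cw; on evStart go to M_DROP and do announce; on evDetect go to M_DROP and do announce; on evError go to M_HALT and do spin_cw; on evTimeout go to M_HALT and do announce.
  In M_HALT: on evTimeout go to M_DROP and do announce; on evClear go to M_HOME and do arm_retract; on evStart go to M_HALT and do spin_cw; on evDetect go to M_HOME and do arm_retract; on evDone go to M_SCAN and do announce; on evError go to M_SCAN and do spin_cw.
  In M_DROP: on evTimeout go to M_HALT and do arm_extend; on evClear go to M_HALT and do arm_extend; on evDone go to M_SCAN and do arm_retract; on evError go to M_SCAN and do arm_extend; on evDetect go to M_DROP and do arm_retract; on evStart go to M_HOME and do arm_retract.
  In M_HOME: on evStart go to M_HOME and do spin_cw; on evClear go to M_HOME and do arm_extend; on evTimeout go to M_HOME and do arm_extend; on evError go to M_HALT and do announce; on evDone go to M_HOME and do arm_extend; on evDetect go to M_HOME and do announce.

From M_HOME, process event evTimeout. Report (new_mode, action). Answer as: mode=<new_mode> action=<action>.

mode=M_HOME action=arm_extend

current mode = M_HOME; filter table to that mode:
  (M_HOME, evStart) → (M_HOME, spin_cw)
  (M_HOME, evClear) → (M_HOME, arm_extend)
  (M_HOME, evTimeout) → (M_HOME, arm_extend)  ← event matches
  (M_HOME, evError) → (M_HALT, announce)
  (M_HOME, evDone) → (M_HOME, arm_extend)
  (M_HOME, evDetect) → (M_HOME, announce)
event = evTimeout selects (M_HOME, arm_extend)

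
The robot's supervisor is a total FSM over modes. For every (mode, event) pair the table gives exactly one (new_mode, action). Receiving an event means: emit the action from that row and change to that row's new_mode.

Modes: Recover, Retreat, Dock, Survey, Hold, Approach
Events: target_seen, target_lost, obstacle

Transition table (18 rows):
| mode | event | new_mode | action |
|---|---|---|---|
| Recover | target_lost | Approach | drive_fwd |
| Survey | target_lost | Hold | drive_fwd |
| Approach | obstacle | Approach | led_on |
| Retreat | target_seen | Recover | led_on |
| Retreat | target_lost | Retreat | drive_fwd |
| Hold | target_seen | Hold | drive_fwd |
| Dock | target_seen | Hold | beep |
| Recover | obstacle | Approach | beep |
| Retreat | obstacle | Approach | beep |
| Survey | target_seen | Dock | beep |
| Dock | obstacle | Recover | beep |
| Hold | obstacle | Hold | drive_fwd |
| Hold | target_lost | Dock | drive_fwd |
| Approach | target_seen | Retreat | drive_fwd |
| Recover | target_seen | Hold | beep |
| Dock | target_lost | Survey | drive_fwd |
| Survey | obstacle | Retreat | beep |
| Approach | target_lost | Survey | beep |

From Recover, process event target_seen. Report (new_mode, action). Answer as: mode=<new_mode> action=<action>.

mode=Hold action=beep

current mode = Recover; filter table to that mode:
  (Recover, target_lost) → (Approach, drive_fwd)
  (Recover, obstacle) → (Approach, beep)
  (Recover, target_seen) → (Hold, beep)  ← event matches
event = target_seen selects (Hold, beep)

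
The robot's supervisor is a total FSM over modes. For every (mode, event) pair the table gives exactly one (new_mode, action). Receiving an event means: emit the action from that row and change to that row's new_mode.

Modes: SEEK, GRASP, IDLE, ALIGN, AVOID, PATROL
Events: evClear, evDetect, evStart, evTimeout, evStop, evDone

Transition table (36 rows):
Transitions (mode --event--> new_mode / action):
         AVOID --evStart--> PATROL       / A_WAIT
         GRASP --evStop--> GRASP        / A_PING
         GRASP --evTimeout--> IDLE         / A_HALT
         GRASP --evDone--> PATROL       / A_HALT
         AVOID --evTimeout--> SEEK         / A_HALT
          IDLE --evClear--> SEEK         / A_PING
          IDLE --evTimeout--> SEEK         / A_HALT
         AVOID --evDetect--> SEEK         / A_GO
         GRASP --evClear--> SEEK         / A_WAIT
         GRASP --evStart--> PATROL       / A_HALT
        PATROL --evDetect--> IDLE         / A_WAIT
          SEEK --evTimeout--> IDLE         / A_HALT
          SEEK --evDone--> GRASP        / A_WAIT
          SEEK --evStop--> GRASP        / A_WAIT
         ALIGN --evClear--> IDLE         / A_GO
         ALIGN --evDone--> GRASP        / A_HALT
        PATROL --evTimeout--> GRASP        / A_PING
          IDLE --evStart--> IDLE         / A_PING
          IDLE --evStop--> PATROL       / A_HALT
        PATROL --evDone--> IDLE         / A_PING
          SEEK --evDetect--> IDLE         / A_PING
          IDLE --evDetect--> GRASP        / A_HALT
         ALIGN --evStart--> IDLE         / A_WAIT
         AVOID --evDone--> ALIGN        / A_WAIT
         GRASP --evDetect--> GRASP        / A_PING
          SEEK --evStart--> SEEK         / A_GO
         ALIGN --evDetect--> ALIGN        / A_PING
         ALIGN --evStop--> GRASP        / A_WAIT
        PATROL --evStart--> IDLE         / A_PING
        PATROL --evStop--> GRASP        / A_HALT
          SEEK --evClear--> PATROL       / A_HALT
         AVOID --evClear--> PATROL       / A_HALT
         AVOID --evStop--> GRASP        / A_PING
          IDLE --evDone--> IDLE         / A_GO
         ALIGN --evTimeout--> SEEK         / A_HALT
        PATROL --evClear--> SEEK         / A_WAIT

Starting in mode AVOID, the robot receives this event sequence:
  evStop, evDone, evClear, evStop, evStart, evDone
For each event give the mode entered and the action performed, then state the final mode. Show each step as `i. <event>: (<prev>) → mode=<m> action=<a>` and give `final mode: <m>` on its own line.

1. evStop: (AVOID) → mode=GRASP action=A_PING
2. evDone: (GRASP) → mode=PATROL action=A_HALT
3. evClear: (PATROL) → mode=SEEK action=A_WAIT
4. evStop: (SEEK) → mode=GRASP action=A_WAIT
5. evStart: (GRASP) → mode=PATROL action=A_HALT
6. evDone: (PATROL) → mode=IDLE action=A_PING

final mode: IDLE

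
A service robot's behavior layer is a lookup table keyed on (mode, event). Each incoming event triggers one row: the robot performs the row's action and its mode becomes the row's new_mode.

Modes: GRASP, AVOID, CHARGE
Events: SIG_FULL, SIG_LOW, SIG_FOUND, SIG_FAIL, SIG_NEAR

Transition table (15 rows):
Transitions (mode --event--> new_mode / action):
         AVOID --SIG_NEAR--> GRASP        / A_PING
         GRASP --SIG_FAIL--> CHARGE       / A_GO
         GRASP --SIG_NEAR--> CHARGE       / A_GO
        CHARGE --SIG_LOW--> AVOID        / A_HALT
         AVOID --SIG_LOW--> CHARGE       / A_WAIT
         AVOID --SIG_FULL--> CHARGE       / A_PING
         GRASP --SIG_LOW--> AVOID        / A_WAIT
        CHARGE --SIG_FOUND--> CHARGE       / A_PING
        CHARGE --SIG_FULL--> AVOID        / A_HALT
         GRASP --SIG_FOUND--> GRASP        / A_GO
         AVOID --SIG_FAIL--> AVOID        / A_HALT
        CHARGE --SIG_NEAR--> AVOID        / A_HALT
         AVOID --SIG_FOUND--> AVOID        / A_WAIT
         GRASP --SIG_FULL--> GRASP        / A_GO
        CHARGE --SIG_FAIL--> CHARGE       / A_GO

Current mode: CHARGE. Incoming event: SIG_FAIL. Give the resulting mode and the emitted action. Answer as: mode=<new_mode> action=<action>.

mode=CHARGE action=A_GO

current mode = CHARGE; filter table to that mode:
  (CHARGE, SIG_LOW) → (AVOID, A_HALT)
  (CHARGE, SIG_FOUND) → (CHARGE, A_PING)
  (CHARGE, SIG_FULL) → (AVOID, A_HALT)
  (CHARGE, SIG_NEAR) → (AVOID, A_HALT)
  (CHARGE, SIG_FAIL) → (CHARGE, A_GO)  ← event matches
event = SIG_FAIL selects (CHARGE, A_GO)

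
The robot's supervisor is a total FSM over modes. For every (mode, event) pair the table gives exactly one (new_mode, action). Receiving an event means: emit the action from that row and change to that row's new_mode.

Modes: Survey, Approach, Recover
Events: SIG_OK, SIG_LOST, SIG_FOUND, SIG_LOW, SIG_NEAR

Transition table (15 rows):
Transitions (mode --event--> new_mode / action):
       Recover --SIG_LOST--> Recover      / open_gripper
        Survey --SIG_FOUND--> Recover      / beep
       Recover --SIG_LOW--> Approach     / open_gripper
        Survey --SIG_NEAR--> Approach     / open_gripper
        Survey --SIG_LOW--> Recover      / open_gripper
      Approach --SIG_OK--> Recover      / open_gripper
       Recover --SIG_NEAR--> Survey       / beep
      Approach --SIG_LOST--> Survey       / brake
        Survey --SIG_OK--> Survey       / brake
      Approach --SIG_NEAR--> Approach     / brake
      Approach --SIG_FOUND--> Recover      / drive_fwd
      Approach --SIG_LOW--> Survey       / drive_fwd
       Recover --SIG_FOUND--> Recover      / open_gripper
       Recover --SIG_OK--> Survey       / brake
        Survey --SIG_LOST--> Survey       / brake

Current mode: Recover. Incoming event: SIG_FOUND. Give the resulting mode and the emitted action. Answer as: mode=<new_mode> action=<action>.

mode=Recover action=open_gripper

current mode = Recover; filter table to that mode:
  (Recover, SIG_LOST) → (Recover, open_gripper)
  (Recover, SIG_LOW) → (Approach, open_gripper)
  (Recover, SIG_NEAR) → (Survey, beep)
  (Recover, SIG_FOUND) → (Recover, open_gripper)  ← event matches
  (Recover, SIG_OK) → (Survey, brake)
event = SIG_FOUND selects (Recover, open_gripper)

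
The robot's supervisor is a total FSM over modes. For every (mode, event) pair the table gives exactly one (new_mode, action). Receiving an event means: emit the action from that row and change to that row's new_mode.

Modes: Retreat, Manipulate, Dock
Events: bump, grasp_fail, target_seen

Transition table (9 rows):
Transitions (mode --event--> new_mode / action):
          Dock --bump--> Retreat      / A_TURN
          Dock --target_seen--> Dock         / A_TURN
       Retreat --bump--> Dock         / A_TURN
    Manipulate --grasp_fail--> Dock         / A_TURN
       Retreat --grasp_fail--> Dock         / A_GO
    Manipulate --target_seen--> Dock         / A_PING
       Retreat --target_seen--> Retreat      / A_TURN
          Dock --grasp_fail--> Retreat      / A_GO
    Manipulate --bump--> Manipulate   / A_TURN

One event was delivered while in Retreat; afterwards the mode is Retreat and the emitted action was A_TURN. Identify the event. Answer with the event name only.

try bump: (Retreat, bump) → (Dock, A_TURN)
try grasp_fail: (Retreat, grasp_fail) → (Dock, A_GO)
try target_seen: (Retreat, target_seen) → (Retreat, A_TURN)  ← matches

target_seen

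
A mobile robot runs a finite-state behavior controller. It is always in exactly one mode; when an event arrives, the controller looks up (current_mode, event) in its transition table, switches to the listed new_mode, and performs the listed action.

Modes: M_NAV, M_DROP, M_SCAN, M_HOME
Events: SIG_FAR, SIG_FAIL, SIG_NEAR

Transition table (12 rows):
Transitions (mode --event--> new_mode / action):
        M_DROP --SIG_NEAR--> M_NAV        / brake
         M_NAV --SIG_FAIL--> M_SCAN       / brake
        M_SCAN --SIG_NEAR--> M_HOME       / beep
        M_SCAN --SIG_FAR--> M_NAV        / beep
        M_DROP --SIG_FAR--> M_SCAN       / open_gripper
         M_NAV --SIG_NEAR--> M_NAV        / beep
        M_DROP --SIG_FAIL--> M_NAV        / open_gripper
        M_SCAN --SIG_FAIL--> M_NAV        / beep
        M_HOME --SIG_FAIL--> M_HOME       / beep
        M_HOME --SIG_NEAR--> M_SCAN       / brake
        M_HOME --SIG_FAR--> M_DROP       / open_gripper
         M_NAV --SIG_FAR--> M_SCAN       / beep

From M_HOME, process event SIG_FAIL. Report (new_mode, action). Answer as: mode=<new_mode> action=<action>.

current mode = M_HOME; filter table to that mode:
  (M_HOME, SIG_FAIL) → (M_HOME, beep)  ← event matches
  (M_HOME, SIG_NEAR) → (M_SCAN, brake)
  (M_HOME, SIG_FAR) → (M_DROP, open_gripper)
event = SIG_FAIL selects (M_HOME, beep)

mode=M_HOME action=beep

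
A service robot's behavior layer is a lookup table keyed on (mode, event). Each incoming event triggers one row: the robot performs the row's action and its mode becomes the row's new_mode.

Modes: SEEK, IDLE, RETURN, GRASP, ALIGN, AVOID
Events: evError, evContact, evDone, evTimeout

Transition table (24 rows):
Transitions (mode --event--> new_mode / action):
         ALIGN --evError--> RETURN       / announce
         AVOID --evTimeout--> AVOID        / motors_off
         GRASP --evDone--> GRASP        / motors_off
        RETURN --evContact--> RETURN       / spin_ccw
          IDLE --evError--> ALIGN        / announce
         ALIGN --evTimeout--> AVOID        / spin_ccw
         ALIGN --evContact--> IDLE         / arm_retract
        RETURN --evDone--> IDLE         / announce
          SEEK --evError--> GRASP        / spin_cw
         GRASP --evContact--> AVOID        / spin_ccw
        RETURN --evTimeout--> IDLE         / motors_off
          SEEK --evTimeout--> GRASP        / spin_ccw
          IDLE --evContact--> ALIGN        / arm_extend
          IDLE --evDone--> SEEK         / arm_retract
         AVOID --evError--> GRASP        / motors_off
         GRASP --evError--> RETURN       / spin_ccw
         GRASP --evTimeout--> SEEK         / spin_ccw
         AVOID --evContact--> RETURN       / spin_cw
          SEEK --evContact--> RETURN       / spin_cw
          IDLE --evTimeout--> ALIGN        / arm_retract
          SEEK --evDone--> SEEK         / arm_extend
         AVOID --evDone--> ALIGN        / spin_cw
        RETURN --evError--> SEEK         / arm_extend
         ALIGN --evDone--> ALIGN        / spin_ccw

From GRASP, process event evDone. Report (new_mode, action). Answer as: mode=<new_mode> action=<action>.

current mode = GRASP; filter table to that mode:
  (GRASP, evDone) → (GRASP, motors_off)  ← event matches
  (GRASP, evContact) → (AVOID, spin_ccw)
  (GRASP, evError) → (RETURN, spin_ccw)
  (GRASP, evTimeout) → (SEEK, spin_ccw)
event = evDone selects (GRASP, motors_off)

mode=GRASP action=motors_off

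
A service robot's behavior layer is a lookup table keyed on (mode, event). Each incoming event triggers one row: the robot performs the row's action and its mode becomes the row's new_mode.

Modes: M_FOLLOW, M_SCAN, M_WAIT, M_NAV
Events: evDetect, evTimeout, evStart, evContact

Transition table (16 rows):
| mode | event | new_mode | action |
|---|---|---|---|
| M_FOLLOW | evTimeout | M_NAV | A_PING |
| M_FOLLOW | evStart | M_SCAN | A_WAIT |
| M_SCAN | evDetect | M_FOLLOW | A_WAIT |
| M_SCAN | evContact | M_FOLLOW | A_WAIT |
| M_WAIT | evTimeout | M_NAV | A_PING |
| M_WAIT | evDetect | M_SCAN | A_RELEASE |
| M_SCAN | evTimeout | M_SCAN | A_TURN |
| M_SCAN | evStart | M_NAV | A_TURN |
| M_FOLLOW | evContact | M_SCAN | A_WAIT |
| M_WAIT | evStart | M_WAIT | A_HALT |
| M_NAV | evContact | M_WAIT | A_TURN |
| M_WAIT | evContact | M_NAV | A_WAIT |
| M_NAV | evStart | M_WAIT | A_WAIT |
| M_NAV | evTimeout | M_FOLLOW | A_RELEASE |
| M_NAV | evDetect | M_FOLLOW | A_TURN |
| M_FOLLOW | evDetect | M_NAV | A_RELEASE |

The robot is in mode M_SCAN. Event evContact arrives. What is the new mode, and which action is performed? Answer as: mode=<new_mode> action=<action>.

mode=M_FOLLOW action=A_WAIT

current mode = M_SCAN; filter table to that mode:
  (M_SCAN, evDetect) → (M_FOLLOW, A_WAIT)
  (M_SCAN, evContact) → (M_FOLLOW, A_WAIT)  ← event matches
  (M_SCAN, evTimeout) → (M_SCAN, A_TURN)
  (M_SCAN, evStart) → (M_NAV, A_TURN)
event = evContact selects (M_FOLLOW, A_WAIT)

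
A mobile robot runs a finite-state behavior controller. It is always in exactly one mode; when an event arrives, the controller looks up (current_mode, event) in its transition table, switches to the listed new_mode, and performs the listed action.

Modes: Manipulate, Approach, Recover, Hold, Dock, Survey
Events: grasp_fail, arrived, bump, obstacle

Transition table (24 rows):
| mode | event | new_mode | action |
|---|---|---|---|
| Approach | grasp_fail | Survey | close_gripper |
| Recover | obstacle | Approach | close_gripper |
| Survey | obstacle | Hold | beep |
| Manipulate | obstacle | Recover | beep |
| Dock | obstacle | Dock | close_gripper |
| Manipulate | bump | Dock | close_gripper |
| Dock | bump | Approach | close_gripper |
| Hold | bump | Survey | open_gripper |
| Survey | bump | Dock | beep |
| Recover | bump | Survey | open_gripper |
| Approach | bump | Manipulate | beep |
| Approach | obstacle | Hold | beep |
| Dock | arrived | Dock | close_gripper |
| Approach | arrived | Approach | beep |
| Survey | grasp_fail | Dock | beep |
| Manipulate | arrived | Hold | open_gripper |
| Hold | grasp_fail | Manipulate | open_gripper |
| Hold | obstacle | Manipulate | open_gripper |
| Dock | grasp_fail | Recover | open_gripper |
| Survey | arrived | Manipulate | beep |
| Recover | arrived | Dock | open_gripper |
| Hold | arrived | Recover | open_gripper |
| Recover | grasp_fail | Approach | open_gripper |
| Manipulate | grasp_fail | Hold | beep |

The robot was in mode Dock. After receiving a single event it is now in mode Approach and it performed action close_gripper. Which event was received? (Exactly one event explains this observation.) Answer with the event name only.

try grasp_fail: (Dock, grasp_fail) → (Recover, open_gripper)
try arrived: (Dock, arrived) → (Dock, close_gripper)
try bump: (Dock, bump) → (Approach, close_gripper)  ← matches
try obstacle: (Dock, obstacle) → (Dock, close_gripper)

bump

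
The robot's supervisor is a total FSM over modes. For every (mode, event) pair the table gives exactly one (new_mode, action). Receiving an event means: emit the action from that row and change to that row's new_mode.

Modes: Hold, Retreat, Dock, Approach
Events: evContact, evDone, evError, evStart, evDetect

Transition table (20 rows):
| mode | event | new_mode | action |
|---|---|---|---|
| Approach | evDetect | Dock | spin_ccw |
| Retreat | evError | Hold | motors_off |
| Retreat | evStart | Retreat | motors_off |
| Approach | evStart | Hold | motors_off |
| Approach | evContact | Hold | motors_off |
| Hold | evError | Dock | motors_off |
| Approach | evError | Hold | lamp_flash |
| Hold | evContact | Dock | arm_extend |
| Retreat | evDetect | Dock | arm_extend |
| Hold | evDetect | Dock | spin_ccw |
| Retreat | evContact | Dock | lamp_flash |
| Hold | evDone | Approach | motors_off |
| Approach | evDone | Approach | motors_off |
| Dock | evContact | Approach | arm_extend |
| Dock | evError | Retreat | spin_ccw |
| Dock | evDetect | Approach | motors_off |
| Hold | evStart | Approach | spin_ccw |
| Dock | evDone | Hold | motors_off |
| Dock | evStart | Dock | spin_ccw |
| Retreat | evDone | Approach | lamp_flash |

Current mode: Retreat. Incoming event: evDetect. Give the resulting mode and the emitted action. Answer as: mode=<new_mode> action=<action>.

current mode = Retreat; filter table to that mode:
  (Retreat, evError) → (Hold, motors_off)
  (Retreat, evStart) → (Retreat, motors_off)
  (Retreat, evDetect) → (Dock, arm_extend)  ← event matches
  (Retreat, evContact) → (Dock, lamp_flash)
  (Retreat, evDone) → (Approach, lamp_flash)
event = evDetect selects (Dock, arm_extend)

mode=Dock action=arm_extend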